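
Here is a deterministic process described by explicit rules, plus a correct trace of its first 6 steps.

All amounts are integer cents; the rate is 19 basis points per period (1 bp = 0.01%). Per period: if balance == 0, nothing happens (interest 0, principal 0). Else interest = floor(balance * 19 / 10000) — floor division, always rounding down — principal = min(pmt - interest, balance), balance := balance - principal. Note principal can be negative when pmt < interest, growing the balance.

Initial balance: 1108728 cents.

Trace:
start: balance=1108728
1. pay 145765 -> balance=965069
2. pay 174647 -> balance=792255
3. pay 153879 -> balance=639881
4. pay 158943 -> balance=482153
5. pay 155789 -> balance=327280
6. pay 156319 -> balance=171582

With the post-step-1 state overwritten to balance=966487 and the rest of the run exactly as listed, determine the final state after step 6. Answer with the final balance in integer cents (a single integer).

173013

state after step 1 := balance=966487
2. pay 174647 -> balance=793676
3. pay 153879 -> balance=641304
4. pay 158943 -> balance=483579
5. pay 155789 -> balance=328708
6. pay 156319 -> balance=173013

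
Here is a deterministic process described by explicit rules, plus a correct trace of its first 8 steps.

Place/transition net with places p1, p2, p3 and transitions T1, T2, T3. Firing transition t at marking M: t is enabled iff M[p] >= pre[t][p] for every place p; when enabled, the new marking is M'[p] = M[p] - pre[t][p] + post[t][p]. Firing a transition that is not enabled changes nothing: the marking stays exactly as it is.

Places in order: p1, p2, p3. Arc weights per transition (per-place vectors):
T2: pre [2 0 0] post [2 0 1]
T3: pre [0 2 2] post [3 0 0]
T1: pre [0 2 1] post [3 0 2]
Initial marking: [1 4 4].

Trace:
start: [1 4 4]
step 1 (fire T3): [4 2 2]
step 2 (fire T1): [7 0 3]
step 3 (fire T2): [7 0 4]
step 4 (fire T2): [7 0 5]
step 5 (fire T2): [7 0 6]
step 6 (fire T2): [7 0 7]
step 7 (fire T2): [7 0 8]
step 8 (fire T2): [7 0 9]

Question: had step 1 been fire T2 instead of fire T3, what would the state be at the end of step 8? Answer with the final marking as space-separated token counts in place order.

4 2 11

(re-executing from step 1 with the substitution; state before step 1: [1 4 4])
step 1 (fire T2): [1 4 4]
step 2 (fire T1): [4 2 5]
step 3 (fire T2): [4 2 6]
step 4 (fire T2): [4 2 7]
step 5 (fire T2): [4 2 8]
step 6 (fire T2): [4 2 9]
step 7 (fire T2): [4 2 10]
step 8 (fire T2): [4 2 11]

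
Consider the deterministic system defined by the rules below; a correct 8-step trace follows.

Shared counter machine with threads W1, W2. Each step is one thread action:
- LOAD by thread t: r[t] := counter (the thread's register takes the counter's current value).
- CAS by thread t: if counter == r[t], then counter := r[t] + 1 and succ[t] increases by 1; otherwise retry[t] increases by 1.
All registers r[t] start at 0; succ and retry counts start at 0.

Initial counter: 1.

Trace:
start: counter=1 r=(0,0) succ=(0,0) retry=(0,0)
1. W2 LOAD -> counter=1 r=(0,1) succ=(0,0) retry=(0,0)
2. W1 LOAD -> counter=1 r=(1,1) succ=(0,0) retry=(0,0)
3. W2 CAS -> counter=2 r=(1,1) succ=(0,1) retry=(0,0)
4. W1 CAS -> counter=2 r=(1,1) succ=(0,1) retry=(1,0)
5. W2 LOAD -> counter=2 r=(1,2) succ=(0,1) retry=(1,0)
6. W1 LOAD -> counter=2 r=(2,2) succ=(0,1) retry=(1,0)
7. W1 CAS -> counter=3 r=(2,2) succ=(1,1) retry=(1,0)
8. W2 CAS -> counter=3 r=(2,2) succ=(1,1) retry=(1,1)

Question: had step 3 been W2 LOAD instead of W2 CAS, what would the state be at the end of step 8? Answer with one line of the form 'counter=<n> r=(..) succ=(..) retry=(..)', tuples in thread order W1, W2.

counter=3 r=(2,2) succ=(2,0) retry=(0,1)

(re-executing from step 3 with the substitution; state before step 3: counter=1 r=(1,1) succ=(0,0) retry=(0,0))
3. W2 LOAD -> counter=1 r=(1,1) succ=(0,0) retry=(0,0)
4. W1 CAS -> counter=2 r=(1,1) succ=(1,0) retry=(0,0)
5. W2 LOAD -> counter=2 r=(1,2) succ=(1,0) retry=(0,0)
6. W1 LOAD -> counter=2 r=(2,2) succ=(1,0) retry=(0,0)
7. W1 CAS -> counter=3 r=(2,2) succ=(2,0) retry=(0,0)
8. W2 CAS -> counter=3 r=(2,2) succ=(2,0) retry=(0,1)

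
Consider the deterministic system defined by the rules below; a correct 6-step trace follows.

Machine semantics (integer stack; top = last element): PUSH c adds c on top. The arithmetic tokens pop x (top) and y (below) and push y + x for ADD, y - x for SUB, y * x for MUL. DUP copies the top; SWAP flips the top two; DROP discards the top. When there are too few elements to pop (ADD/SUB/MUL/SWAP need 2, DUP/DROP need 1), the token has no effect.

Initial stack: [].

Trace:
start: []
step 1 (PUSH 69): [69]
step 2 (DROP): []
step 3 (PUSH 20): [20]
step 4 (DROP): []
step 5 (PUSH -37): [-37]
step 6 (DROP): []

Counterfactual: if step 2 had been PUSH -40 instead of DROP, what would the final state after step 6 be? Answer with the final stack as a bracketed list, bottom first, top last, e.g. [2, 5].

[69, -40]

(re-executing from step 2 with the substitution; state before step 2: [69])
step 2 (PUSH -40): [69, -40]
step 3 (PUSH 20): [69, -40, 20]
step 4 (DROP): [69, -40]
step 5 (PUSH -37): [69, -40, -37]
step 6 (DROP): [69, -40]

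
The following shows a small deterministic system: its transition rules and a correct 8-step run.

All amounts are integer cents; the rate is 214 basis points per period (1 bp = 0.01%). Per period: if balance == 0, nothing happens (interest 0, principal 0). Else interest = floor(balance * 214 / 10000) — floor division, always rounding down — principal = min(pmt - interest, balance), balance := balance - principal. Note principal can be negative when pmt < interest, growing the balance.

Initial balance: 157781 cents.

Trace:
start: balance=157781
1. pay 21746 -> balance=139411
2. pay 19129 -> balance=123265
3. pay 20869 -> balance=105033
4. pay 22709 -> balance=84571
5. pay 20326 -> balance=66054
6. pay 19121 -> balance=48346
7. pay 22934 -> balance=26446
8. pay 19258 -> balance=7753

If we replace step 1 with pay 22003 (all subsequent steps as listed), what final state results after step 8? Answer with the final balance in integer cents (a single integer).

(re-executing from step 1 with the substitution; state before step 1: balance=157781)
1. pay 22003 -> balance=139154
2. pay 19129 -> balance=123002
3. pay 20869 -> balance=104765
4. pay 22709 -> balance=84297
5. pay 20326 -> balance=65774
6. pay 19121 -> balance=48060
7. pay 22934 -> balance=26154
8. pay 19258 -> balance=7455

7455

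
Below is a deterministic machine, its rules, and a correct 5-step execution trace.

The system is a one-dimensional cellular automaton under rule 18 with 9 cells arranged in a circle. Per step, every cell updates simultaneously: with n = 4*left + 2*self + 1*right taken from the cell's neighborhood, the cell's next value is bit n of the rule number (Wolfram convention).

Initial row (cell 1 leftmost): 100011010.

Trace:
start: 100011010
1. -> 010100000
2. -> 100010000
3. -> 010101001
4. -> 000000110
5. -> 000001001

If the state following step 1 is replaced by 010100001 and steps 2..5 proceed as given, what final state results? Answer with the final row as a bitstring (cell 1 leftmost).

000100001

state after step 1 := 010100001
2. -> 000010010
3. -> 000101101
4. -> 101000000
5. -> 000100001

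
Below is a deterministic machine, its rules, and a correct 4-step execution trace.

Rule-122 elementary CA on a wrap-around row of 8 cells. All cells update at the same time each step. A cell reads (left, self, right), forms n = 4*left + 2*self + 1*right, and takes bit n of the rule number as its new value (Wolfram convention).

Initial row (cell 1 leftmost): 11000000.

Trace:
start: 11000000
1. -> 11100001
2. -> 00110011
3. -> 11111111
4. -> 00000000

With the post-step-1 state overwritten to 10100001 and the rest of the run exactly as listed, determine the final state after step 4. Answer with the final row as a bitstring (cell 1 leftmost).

11111011

state after step 1 := 10100001
2. -> 11010011
3. -> 01101110
4. -> 11111011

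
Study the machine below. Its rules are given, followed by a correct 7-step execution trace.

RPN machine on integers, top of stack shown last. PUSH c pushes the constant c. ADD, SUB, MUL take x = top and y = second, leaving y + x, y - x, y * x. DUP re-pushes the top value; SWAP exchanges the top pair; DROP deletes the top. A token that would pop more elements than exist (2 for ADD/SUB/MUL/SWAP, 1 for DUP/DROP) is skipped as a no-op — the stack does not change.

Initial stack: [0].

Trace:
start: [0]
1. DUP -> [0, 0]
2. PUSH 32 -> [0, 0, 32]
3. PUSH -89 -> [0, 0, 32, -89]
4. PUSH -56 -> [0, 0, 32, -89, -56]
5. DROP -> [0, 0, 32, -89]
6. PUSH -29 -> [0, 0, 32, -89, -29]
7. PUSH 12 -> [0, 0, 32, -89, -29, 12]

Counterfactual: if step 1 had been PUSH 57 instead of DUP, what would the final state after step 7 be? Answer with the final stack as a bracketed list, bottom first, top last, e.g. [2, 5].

[0, 57, 32, -89, -29, 12]

(re-executing from step 1 with the substitution; state before step 1: [0])
1. PUSH 57 -> [0, 57]
2. PUSH 32 -> [0, 57, 32]
3. PUSH -89 -> [0, 57, 32, -89]
4. PUSH -56 -> [0, 57, 32, -89, -56]
5. DROP -> [0, 57, 32, -89]
6. PUSH -29 -> [0, 57, 32, -89, -29]
7. PUSH 12 -> [0, 57, 32, -89, -29, 12]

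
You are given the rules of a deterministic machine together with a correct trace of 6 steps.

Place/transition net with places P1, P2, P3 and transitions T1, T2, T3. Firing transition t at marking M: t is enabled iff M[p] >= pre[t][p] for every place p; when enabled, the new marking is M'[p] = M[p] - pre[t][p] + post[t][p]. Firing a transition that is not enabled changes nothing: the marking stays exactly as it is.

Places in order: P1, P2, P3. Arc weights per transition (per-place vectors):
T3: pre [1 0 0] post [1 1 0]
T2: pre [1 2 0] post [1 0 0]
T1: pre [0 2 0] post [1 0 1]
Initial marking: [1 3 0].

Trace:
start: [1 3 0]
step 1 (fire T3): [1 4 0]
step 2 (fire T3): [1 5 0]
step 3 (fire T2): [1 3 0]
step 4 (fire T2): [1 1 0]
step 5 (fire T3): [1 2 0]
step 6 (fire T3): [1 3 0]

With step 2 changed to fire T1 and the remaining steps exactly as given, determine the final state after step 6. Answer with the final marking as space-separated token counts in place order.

2 2 1

(re-executing from step 2 with the substitution; state before step 2: [1 4 0])
step 2 (fire T1): [2 2 1]
step 3 (fire T2): [2 0 1]
step 4 (fire T2): [2 0 1]
step 5 (fire T3): [2 1 1]
step 6 (fire T3): [2 2 1]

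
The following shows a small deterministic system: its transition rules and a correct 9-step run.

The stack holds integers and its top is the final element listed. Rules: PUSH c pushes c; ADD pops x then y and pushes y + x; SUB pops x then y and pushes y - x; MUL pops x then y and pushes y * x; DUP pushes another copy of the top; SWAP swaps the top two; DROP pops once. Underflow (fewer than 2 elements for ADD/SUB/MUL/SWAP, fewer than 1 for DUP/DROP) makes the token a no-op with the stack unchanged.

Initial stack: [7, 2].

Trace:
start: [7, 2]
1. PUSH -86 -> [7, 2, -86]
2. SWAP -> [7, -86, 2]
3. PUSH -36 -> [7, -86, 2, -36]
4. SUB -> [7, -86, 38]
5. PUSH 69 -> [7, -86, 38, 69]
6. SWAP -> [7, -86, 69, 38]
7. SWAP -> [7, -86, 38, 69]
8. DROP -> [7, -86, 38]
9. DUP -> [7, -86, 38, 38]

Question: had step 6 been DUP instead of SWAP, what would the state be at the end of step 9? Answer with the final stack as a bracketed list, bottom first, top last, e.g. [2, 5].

[7, -86, 38, 69, 69]

(re-executing from step 6 with the substitution; state before step 6: [7, -86, 38, 69])
6. DUP -> [7, -86, 38, 69, 69]
7. SWAP -> [7, -86, 38, 69, 69]
8. DROP -> [7, -86, 38, 69]
9. DUP -> [7, -86, 38, 69, 69]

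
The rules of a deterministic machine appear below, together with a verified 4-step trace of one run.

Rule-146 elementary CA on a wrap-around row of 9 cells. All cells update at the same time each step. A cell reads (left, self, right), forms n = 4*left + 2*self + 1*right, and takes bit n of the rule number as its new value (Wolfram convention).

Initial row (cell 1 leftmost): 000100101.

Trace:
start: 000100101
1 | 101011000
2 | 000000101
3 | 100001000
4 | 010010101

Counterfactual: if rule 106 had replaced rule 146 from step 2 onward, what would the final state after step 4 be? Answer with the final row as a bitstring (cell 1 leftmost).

011110101

(re-executing steps 2..4 under rule 106; state before step 2: 101011000)
2 | 010111001
3 | 101101010
4 | 011110101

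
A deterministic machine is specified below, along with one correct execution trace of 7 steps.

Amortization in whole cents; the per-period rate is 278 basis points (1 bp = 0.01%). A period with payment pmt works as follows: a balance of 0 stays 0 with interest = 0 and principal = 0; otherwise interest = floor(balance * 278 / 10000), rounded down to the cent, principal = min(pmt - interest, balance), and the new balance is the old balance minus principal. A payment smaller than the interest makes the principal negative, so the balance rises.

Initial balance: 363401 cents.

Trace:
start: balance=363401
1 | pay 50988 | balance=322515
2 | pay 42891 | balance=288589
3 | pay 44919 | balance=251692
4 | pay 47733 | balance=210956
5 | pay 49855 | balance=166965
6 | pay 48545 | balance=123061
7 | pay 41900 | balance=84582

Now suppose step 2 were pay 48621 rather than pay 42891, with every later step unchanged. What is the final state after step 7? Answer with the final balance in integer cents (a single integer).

78010

(re-executing from step 2 with the substitution; state before step 2: balance=322515)
2 | pay 48621 | balance=282859
3 | pay 44919 | balance=245803
4 | pay 47733 | balance=204903
5 | pay 49855 | balance=160744
6 | pay 48545 | balance=116667
7 | pay 41900 | balance=78010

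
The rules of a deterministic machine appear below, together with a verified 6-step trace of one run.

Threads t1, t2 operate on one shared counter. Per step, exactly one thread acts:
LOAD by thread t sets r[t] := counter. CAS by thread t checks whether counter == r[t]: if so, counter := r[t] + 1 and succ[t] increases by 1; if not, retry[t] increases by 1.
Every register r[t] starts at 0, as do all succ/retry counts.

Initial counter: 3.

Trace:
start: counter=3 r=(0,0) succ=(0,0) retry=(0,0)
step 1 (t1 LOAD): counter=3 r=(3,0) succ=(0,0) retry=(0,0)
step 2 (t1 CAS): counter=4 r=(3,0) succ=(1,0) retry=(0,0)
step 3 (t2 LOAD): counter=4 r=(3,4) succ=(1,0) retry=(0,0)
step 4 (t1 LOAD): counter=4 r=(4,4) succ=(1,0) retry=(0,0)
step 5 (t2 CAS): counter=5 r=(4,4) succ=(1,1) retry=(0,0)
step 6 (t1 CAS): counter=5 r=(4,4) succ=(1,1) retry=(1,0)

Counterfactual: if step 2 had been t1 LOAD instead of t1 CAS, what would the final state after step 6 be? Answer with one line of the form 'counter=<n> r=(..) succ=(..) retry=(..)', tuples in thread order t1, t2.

counter=4 r=(3,3) succ=(0,1) retry=(1,0)

(re-executing from step 2 with the substitution; state before step 2: counter=3 r=(3,0) succ=(0,0) retry=(0,0))
step 2 (t1 LOAD): counter=3 r=(3,0) succ=(0,0) retry=(0,0)
step 3 (t2 LOAD): counter=3 r=(3,3) succ=(0,0) retry=(0,0)
step 4 (t1 LOAD): counter=3 r=(3,3) succ=(0,0) retry=(0,0)
step 5 (t2 CAS): counter=4 r=(3,3) succ=(0,1) retry=(0,0)
step 6 (t1 CAS): counter=4 r=(3,3) succ=(0,1) retry=(1,0)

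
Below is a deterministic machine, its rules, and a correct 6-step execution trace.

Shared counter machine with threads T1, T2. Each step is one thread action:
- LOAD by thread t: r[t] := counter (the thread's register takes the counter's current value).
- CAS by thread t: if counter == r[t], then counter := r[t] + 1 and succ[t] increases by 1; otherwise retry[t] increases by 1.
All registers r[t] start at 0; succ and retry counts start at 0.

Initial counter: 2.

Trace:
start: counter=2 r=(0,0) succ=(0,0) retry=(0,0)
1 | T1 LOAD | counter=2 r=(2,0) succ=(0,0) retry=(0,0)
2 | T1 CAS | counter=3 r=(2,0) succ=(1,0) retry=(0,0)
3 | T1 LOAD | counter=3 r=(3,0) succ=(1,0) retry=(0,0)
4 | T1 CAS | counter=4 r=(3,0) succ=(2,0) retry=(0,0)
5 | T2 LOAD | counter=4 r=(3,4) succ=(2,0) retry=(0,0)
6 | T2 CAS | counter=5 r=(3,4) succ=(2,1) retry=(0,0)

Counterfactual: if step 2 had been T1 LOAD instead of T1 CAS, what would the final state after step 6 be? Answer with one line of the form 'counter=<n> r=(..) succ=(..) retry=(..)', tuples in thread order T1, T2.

counter=4 r=(2,3) succ=(1,1) retry=(0,0)

(re-executing from step 2 with the substitution; state before step 2: counter=2 r=(2,0) succ=(0,0) retry=(0,0))
2 | T1 LOAD | counter=2 r=(2,0) succ=(0,0) retry=(0,0)
3 | T1 LOAD | counter=2 r=(2,0) succ=(0,0) retry=(0,0)
4 | T1 CAS | counter=3 r=(2,0) succ=(1,0) retry=(0,0)
5 | T2 LOAD | counter=3 r=(2,3) succ=(1,0) retry=(0,0)
6 | T2 CAS | counter=4 r=(2,3) succ=(1,1) retry=(0,0)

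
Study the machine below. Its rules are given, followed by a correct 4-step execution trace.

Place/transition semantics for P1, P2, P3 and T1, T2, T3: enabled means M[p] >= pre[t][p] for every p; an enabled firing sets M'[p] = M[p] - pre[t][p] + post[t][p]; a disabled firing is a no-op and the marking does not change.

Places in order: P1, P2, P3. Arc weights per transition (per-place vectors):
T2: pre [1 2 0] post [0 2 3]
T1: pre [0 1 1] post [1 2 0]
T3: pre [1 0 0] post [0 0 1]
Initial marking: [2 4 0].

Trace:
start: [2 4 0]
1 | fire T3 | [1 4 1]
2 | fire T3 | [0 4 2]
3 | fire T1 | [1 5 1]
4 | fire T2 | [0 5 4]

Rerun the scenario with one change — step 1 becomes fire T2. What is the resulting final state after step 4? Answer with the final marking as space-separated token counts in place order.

(re-executing from step 1 with the substitution; state before step 1: [2 4 0])
1 | fire T2 | [1 4 3]
2 | fire T3 | [0 4 4]
3 | fire T1 | [1 5 3]
4 | fire T2 | [0 5 6]

0 5 6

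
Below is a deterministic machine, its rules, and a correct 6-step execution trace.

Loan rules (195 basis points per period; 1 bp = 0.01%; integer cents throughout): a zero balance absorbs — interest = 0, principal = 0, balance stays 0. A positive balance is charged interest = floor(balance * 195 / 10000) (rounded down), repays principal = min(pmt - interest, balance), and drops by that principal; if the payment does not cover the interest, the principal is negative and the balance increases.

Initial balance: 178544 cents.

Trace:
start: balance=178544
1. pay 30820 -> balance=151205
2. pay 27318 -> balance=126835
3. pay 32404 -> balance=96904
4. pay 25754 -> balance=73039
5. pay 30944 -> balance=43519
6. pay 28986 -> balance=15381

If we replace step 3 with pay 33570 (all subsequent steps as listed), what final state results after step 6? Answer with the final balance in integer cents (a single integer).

14145

(re-executing from step 3 with the substitution; state before step 3: balance=126835)
3. pay 33570 -> balance=95738
4. pay 25754 -> balance=71850
5. pay 30944 -> balance=42307
6. pay 28986 -> balance=14145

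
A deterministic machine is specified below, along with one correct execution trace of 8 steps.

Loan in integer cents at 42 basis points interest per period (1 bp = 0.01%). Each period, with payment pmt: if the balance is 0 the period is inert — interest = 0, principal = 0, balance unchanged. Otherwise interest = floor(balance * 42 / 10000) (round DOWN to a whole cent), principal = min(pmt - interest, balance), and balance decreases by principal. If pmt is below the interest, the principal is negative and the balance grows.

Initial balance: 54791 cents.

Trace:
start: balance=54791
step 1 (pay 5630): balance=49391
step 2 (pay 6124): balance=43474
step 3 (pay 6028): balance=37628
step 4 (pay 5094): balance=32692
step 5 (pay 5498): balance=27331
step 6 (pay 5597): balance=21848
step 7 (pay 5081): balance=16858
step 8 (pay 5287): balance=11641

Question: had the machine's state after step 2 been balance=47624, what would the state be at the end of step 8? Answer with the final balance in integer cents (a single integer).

15897

state after step 2 := balance=47624
step 3 (pay 6028): balance=41796
step 4 (pay 5094): balance=36877
step 5 (pay 5498): balance=31533
step 6 (pay 5597): balance=26068
step 7 (pay 5081): balance=21096
step 8 (pay 5287): balance=15897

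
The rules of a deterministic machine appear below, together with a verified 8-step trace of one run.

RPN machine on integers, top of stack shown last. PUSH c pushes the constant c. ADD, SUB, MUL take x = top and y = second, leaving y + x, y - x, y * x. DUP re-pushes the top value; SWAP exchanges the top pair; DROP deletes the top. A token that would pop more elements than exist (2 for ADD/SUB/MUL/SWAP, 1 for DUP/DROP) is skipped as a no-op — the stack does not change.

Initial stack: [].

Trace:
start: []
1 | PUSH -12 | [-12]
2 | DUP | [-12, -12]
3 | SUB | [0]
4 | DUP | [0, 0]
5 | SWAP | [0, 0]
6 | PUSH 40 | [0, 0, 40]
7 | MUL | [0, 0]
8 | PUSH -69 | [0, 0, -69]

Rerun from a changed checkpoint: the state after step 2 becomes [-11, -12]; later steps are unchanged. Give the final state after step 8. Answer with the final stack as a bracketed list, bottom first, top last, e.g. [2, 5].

[1, 40, -69]

state after step 2 := [-11, -12]
3 | SUB | [1]
4 | DUP | [1, 1]
5 | SWAP | [1, 1]
6 | PUSH 40 | [1, 1, 40]
7 | MUL | [1, 40]
8 | PUSH -69 | [1, 40, -69]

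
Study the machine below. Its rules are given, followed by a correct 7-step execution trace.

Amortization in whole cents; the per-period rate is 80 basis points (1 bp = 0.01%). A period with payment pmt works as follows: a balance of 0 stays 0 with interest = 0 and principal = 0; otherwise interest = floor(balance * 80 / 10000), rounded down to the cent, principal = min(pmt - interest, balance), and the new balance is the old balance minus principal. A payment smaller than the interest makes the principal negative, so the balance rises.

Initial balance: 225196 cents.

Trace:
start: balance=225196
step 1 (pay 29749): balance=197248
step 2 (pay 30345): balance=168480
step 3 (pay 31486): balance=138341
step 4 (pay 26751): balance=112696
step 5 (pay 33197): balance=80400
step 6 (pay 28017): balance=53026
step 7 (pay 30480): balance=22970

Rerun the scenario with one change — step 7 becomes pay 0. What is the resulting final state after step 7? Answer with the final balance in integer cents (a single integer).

53450

(re-executing from step 7 with the substitution; state before step 7: balance=53026)
step 7 (pay 0): balance=53450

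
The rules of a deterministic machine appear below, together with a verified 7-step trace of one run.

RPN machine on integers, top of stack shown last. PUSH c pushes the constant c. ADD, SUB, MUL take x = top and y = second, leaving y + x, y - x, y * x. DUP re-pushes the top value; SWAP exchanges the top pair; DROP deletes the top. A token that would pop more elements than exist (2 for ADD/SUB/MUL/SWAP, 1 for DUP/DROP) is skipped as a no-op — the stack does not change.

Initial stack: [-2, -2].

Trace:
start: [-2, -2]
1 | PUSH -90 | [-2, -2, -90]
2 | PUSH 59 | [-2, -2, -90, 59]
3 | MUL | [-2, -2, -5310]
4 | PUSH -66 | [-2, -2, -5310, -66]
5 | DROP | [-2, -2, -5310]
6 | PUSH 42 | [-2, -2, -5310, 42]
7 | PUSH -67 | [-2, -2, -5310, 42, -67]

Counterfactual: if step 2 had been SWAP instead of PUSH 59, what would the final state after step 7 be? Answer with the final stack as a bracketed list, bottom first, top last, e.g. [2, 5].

[-2, 180, 42, -67]

(re-executing from step 2 with the substitution; state before step 2: [-2, -2, -90])
2 | SWAP | [-2, -90, -2]
3 | MUL | [-2, 180]
4 | PUSH -66 | [-2, 180, -66]
5 | DROP | [-2, 180]
6 | PUSH 42 | [-2, 180, 42]
7 | PUSH -67 | [-2, 180, 42, -67]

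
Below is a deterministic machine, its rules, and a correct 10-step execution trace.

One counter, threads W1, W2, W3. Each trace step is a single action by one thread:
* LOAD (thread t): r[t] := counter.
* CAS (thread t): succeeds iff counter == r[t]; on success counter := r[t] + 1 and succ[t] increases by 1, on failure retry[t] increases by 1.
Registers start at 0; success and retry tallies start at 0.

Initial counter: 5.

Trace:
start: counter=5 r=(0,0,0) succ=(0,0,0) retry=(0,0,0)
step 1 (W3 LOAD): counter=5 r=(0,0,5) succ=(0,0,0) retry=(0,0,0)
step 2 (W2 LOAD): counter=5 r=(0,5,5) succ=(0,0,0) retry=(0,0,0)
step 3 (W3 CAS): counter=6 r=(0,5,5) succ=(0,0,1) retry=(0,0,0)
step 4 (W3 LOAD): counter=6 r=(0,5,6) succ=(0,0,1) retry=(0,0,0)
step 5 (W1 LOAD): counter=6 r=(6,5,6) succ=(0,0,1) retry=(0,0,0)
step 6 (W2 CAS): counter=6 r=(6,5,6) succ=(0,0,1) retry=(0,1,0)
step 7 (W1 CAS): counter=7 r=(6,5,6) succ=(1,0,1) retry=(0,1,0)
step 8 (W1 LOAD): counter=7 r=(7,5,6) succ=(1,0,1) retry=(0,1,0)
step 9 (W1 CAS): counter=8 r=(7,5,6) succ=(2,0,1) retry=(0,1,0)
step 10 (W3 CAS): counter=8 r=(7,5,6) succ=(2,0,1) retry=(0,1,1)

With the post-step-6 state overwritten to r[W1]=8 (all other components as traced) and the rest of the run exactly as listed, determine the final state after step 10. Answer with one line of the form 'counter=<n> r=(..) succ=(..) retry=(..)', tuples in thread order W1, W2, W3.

counter=7 r=(6,5,6) succ=(1,0,1) retry=(1,1,1)

state after step 6 := counter=6 r=(8,5,6) succ=(0,0,1) retry=(0,1,0)
step 7 (W1 CAS): counter=6 r=(8,5,6) succ=(0,0,1) retry=(1,1,0)
step 8 (W1 LOAD): counter=6 r=(6,5,6) succ=(0,0,1) retry=(1,1,0)
step 9 (W1 CAS): counter=7 r=(6,5,6) succ=(1,0,1) retry=(1,1,0)
step 10 (W3 CAS): counter=7 r=(6,5,6) succ=(1,0,1) retry=(1,1,1)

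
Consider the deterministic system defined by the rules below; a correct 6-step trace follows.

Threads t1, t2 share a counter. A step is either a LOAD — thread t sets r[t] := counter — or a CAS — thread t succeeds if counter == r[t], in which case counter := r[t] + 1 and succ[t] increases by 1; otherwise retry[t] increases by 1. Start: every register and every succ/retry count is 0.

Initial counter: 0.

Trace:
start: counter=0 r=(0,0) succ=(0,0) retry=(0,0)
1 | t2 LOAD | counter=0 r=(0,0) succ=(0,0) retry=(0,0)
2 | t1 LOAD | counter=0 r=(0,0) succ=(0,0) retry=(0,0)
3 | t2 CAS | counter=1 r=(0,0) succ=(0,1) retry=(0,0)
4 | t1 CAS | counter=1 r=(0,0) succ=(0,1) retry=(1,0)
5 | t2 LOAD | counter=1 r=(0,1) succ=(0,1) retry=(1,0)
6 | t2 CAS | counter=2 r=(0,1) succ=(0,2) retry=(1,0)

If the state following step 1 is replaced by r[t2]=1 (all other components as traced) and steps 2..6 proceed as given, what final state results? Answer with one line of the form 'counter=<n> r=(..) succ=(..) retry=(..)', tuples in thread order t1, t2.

counter=2 r=(0,1) succ=(1,1) retry=(0,1)

state after step 1 := counter=0 r=(0,1) succ=(0,0) retry=(0,0)
2 | t1 LOAD | counter=0 r=(0,1) succ=(0,0) retry=(0,0)
3 | t2 CAS | counter=0 r=(0,1) succ=(0,0) retry=(0,1)
4 | t1 CAS | counter=1 r=(0,1) succ=(1,0) retry=(0,1)
5 | t2 LOAD | counter=1 r=(0,1) succ=(1,0) retry=(0,1)
6 | t2 CAS | counter=2 r=(0,1) succ=(1,1) retry=(0,1)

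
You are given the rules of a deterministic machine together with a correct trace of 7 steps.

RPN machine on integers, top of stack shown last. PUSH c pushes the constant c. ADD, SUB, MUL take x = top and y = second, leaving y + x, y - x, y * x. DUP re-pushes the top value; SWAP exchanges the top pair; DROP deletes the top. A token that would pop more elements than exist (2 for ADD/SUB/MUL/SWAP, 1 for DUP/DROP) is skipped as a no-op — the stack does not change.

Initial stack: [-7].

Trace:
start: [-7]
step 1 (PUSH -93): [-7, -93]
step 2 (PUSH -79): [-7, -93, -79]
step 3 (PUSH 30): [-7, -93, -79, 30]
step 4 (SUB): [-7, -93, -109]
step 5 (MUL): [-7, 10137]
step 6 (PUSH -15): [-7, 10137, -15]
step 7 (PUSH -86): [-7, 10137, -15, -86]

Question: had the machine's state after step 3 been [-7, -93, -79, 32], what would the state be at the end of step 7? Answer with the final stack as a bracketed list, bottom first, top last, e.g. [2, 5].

state after step 3 := [-7, -93, -79, 32]
step 4 (SUB): [-7, -93, -111]
step 5 (MUL): [-7, 10323]
step 6 (PUSH -15): [-7, 10323, -15]
step 7 (PUSH -86): [-7, 10323, -15, -86]

[-7, 10323, -15, -86]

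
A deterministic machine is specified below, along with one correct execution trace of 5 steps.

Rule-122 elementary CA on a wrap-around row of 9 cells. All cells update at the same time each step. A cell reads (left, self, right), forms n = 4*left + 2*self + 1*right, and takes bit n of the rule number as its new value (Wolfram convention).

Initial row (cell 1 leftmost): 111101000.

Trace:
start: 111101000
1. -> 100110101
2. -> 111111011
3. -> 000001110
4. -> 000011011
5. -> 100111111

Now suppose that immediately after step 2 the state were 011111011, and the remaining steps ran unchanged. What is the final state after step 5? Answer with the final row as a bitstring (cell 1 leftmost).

state after step 2 := 011111011
3. -> 110001111
4. -> 011011000
5. -> 111111100

111111100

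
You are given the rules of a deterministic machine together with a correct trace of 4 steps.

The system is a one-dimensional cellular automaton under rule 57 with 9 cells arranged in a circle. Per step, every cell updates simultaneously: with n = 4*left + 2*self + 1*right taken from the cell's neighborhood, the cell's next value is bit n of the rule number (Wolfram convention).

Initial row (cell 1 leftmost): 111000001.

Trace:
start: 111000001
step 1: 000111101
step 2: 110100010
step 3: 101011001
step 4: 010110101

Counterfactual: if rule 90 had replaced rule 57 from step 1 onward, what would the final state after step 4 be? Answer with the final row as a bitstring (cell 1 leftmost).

000100010

(re-executing steps 1..4 under rule 90; state before step 1: 111000001)
step 1: 001100011
step 2: 111110111
step 3: 000010100
step 4: 000100010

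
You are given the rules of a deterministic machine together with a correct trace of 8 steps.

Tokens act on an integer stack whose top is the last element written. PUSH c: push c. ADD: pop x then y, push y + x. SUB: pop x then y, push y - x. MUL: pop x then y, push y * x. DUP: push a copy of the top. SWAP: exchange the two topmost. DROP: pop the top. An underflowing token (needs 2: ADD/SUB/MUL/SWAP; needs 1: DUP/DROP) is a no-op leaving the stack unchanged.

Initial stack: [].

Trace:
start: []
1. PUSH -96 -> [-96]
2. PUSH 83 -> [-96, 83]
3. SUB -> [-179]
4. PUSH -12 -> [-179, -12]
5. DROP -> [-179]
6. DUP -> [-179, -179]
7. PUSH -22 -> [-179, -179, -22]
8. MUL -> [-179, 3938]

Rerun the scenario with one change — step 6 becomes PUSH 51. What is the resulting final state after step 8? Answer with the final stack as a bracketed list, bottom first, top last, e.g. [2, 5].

(re-executing from step 6 with the substitution; state before step 6: [-179])
6. PUSH 51 -> [-179, 51]
7. PUSH -22 -> [-179, 51, -22]
8. MUL -> [-179, -1122]

[-179, -1122]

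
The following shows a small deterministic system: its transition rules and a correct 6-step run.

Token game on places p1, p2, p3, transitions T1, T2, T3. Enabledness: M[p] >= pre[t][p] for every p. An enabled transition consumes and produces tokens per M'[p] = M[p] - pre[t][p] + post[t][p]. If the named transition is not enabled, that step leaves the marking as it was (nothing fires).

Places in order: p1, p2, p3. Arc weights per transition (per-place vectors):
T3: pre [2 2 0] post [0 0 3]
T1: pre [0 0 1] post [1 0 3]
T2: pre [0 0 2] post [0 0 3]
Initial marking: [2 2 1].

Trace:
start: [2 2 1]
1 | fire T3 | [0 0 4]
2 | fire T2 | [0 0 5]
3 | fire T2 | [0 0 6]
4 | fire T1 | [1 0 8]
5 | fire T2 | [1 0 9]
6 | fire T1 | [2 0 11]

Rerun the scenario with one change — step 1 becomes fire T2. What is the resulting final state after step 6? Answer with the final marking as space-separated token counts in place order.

(re-executing from step 1 with the substitution; state before step 1: [2 2 1])
1 | fire T2 | [2 2 1]
2 | fire T2 | [2 2 1]
3 | fire T2 | [2 2 1]
4 | fire T1 | [3 2 3]
5 | fire T2 | [3 2 4]
6 | fire T1 | [4 2 6]

4 2 6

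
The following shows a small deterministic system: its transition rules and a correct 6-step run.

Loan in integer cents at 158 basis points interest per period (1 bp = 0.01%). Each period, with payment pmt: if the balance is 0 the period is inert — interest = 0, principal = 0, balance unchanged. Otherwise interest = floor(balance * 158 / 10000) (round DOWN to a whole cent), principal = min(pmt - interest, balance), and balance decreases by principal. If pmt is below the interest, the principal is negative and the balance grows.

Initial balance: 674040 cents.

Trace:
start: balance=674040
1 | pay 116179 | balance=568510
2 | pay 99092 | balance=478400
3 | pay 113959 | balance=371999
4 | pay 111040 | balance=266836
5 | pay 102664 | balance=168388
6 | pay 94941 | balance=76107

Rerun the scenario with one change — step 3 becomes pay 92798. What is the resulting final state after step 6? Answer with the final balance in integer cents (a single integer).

(re-executing from step 3 with the substitution; state before step 3: balance=478400)
3 | pay 92798 | balance=393160
4 | pay 111040 | balance=288331
5 | pay 102664 | balance=190222
6 | pay 94941 | balance=98286

98286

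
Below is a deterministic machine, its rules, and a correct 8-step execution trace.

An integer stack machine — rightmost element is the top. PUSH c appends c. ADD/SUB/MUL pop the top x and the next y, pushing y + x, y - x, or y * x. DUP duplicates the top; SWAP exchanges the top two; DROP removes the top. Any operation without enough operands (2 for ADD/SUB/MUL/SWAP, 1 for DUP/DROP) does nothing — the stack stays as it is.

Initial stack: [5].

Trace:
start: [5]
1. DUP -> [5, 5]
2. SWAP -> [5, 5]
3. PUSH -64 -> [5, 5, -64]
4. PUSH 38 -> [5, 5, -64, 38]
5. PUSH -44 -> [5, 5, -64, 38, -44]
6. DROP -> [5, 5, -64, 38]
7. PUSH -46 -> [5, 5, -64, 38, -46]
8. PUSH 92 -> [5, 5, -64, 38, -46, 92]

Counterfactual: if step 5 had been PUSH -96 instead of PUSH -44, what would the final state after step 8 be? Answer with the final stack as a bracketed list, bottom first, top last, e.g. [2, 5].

(re-executing from step 5 with the substitution; state before step 5: [5, 5, -64, 38])
5. PUSH -96 -> [5, 5, -64, 38, -96]
6. DROP -> [5, 5, -64, 38]
7. PUSH -46 -> [5, 5, -64, 38, -46]
8. PUSH 92 -> [5, 5, -64, 38, -46, 92]

[5, 5, -64, 38, -46, 92]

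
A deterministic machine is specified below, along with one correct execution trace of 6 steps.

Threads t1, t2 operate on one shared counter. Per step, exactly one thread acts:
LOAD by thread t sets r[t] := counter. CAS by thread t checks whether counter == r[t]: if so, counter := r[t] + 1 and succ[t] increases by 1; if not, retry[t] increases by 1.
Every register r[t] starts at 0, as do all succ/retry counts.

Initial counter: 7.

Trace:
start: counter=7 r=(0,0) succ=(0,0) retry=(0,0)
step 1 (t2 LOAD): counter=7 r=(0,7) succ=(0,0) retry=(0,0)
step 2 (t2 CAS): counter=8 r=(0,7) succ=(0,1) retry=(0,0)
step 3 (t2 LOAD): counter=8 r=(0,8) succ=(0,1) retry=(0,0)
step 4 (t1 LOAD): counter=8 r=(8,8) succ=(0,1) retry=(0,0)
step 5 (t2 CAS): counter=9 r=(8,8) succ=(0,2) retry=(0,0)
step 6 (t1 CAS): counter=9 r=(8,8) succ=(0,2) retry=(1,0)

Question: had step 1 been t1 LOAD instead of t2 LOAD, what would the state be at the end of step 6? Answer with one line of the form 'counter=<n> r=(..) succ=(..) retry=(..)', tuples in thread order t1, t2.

counter=8 r=(7,7) succ=(0,1) retry=(1,1)

(re-executing from step 1 with the substitution; state before step 1: counter=7 r=(0,0) succ=(0,0) retry=(0,0))
step 1 (t1 LOAD): counter=7 r=(7,0) succ=(0,0) retry=(0,0)
step 2 (t2 CAS): counter=7 r=(7,0) succ=(0,0) retry=(0,1)
step 3 (t2 LOAD): counter=7 r=(7,7) succ=(0,0) retry=(0,1)
step 4 (t1 LOAD): counter=7 r=(7,7) succ=(0,0) retry=(0,1)
step 5 (t2 CAS): counter=8 r=(7,7) succ=(0,1) retry=(0,1)
step 6 (t1 CAS): counter=8 r=(7,7) succ=(0,1) retry=(1,1)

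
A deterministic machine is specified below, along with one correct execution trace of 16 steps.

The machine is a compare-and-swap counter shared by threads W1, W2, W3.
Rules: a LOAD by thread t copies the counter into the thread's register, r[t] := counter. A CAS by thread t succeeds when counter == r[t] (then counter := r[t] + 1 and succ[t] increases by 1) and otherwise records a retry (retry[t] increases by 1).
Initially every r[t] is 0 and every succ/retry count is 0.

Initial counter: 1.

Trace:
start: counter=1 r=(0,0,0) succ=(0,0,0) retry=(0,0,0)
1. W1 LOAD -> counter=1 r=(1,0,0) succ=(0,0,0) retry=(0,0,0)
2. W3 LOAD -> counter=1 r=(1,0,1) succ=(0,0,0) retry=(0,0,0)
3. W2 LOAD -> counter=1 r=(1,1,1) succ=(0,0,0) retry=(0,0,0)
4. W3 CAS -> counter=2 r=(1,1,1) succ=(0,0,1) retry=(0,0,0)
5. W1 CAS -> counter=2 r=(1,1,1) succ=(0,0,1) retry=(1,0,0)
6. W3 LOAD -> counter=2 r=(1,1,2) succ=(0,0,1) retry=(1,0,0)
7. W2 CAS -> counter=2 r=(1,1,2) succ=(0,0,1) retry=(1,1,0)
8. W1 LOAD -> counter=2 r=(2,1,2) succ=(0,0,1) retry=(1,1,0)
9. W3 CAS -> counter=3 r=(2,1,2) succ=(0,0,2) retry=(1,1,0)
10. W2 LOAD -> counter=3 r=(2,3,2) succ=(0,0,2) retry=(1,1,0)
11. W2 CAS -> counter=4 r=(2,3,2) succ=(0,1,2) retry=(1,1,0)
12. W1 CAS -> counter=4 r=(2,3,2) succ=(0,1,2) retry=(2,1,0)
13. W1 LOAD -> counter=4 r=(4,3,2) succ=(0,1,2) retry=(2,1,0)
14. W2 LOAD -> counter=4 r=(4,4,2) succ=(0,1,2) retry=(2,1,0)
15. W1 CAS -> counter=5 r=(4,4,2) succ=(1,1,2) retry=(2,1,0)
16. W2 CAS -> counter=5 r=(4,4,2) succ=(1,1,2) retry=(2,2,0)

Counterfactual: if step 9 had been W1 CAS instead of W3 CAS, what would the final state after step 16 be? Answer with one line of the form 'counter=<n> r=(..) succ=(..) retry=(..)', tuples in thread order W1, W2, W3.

(re-executing from step 9 with the substitution; state before step 9: counter=2 r=(2,1,2) succ=(0,0,1) retry=(1,1,0))
9. W1 CAS -> counter=3 r=(2,1,2) succ=(1,0,1) retry=(1,1,0)
10. W2 LOAD -> counter=3 r=(2,3,2) succ=(1,0,1) retry=(1,1,0)
11. W2 CAS -> counter=4 r=(2,3,2) succ=(1,1,1) retry=(1,1,0)
12. W1 CAS -> counter=4 r=(2,3,2) succ=(1,1,1) retry=(2,1,0)
13. W1 LOAD -> counter=4 r=(4,3,2) succ=(1,1,1) retry=(2,1,0)
14. W2 LOAD -> counter=4 r=(4,4,2) succ=(1,1,1) retry=(2,1,0)
15. W1 CAS -> counter=5 r=(4,4,2) succ=(2,1,1) retry=(2,1,0)
16. W2 CAS -> counter=5 r=(4,4,2) succ=(2,1,1) retry=(2,2,0)

counter=5 r=(4,4,2) succ=(2,1,1) retry=(2,2,0)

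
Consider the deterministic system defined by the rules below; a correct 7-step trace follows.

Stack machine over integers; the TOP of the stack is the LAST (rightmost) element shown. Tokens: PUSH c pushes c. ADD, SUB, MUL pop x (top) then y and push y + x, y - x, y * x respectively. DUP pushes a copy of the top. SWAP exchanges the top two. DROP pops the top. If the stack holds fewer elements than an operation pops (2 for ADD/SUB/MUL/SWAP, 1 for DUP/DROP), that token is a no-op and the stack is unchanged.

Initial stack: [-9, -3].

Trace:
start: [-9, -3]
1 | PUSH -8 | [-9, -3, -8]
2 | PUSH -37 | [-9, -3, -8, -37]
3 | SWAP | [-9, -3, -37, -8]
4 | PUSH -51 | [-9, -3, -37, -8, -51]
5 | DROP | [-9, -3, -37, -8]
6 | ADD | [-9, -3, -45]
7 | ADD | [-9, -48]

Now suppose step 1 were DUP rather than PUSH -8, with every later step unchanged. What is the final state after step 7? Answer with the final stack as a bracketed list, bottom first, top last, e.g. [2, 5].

(re-executing from step 1 with the substitution; state before step 1: [-9, -3])
1 | DUP | [-9, -3, -3]
2 | PUSH -37 | [-9, -3, -3, -37]
3 | SWAP | [-9, -3, -37, -3]
4 | PUSH -51 | [-9, -3, -37, -3, -51]
5 | DROP | [-9, -3, -37, -3]
6 | ADD | [-9, -3, -40]
7 | ADD | [-9, -43]

[-9, -43]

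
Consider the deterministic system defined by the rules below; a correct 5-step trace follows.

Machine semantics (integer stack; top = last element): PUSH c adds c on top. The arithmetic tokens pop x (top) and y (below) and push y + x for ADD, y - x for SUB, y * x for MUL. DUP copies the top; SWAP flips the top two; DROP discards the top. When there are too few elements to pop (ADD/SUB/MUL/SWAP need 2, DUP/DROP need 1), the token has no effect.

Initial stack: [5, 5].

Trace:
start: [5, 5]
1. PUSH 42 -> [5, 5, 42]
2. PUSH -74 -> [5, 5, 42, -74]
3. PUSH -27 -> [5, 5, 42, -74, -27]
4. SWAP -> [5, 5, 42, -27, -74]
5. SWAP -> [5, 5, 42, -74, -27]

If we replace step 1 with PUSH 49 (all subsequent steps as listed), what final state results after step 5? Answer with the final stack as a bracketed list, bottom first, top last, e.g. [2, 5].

(re-executing from step 1 with the substitution; state before step 1: [5, 5])
1. PUSH 49 -> [5, 5, 49]
2. PUSH -74 -> [5, 5, 49, -74]
3. PUSH -27 -> [5, 5, 49, -74, -27]
4. SWAP -> [5, 5, 49, -27, -74]
5. SWAP -> [5, 5, 49, -74, -27]

[5, 5, 49, -74, -27]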